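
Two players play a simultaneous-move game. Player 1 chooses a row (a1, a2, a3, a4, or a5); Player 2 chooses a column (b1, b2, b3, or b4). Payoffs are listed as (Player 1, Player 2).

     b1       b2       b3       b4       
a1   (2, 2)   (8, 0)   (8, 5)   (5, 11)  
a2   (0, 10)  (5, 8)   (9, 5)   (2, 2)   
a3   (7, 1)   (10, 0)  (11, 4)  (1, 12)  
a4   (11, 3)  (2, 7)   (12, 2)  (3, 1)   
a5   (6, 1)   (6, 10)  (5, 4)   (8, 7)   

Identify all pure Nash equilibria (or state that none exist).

Check mutual best responses: a cell is a NE iff neither player can gain by unilaterally deviating.
Player 1's best responses — vs b1: a4 (payoff 11); vs b2: a3 (payoff 10); vs b3: a4 (payoff 12); vs b4: a5 (payoff 8).
Player 2's best responses — vs a1: b4 (payoff 11); vs a2: b1 (payoff 10); vs a3: b4 (payoff 12); vs a4: b2 (payoff 7); vs a5: b2 (payoff 10).
No cell has both players best-responding. For instance, Player 1's best reply to b1 is a4, but against a4 Player 2 prefers b2 over b1.

No pure-strategy Nash equilibrium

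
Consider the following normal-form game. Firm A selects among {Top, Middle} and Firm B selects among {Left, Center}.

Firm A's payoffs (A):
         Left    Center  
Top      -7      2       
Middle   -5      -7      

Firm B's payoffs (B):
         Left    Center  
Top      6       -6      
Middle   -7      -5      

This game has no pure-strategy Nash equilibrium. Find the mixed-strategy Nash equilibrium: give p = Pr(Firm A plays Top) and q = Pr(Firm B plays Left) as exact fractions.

In a mixed NE each player is indifferent between their pure strategies, so the opponent's mix sets the indifference.
Firm B indifferent between Left and Center: p·6 + (1−p)·(-7) = p·(-6) + (1−p)·(-5) ⟹ (-7) + 13p = (-5) + (-1)p ⟹ p = 1/7.
Firm A indifferent between Top and Middle: q·(-7) + (1−q)·2 = q·(-5) + (1−q)·(-7) ⟹ 2 + (-9)q = (-7) + 2q ⟹ q = 9/11.

p = 1/7, q = 9/11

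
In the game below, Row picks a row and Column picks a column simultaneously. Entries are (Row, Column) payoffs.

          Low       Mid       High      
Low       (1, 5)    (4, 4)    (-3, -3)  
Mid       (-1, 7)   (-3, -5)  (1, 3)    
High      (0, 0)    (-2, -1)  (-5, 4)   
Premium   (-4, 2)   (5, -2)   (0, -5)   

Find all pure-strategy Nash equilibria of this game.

(Low, Low)

Find each player's best response to every opponent strategy; NE are the intersections.
Row's best responses — vs Low: Low (payoff 1); vs Mid: Premium (payoff 5); vs High: Mid (payoff 1).
Column's best responses — vs Low: Low (payoff 5); vs Mid: Low (payoff 7); vs High: High (payoff 4); vs Premium: Low (payoff 2).
The only mutual best response is (Low, Low); neither player gains by switching there.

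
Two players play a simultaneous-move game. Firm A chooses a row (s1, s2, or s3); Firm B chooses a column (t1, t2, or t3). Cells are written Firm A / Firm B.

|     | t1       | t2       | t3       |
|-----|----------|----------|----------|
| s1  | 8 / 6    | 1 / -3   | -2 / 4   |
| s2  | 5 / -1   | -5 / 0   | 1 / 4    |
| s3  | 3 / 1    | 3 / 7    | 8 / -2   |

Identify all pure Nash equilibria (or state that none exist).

A profile is a Nash equilibrium when each player is best-responding to the other.
Firm A's best responses — vs t1: s1 (payoff 8); vs t2: s3 (payoff 3); vs t3: s3 (payoff 8).
Firm B's best responses — vs s1: t1 (payoff 6); vs s2: t3 (payoff 4); vs s3: t2 (payoff 7).
Mutual best responses occur at (s1, t1) and (s3, t2); at each, neither player gains by switching.

(s1, t1) and (s3, t2)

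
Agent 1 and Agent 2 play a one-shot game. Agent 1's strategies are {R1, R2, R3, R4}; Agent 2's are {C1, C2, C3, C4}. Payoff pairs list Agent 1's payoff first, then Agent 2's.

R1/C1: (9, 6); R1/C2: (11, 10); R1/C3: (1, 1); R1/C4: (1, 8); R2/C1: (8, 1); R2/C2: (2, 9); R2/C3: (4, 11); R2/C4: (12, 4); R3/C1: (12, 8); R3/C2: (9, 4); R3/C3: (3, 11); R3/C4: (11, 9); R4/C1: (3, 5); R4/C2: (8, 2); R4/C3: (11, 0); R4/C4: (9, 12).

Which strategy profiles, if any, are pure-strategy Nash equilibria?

(R1, C2)

Find each player's best response to every opponent strategy; NE are the intersections.
Agent 1's best responses — vs C1: R3 (payoff 12); vs C2: R1 (payoff 11); vs C3: R4 (payoff 11); vs C4: R2 (payoff 12).
Agent 2's best responses — vs R1: C2 (payoff 10); vs R2: C3 (payoff 11); vs R3: C3 (payoff 11); vs R4: C4 (payoff 12).
The only mutual best response is (R1, C2); neither player gains by switching there.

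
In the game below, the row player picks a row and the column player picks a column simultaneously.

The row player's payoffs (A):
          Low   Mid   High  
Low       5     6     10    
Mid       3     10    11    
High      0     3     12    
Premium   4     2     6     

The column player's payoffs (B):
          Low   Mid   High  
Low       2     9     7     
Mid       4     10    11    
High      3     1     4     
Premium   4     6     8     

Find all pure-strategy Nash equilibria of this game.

Check mutual best responses: a cell is a NE iff neither player can gain by unilaterally deviating.
The row player's best responses — vs Low: Low (payoff 5); vs Mid: Mid (payoff 10); vs High: High (payoff 12).
The column player's best responses — vs Low: Mid (payoff 9); vs Mid: High (payoff 11); vs High: High (payoff 4); vs Premium: High (payoff 8).
The only mutual best response is (High, High); neither player gains by switching there.

(High, High)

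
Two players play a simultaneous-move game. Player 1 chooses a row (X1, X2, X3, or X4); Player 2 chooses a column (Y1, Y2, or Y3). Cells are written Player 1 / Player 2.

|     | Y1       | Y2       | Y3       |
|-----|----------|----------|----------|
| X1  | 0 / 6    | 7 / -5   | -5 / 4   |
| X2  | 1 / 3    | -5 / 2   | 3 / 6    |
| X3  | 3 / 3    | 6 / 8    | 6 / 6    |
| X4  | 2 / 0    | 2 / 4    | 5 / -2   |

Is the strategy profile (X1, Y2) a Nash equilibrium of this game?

Holding Player 2 at Y2: Player 1 gets 7 from X1, versus -5 from X2, 6 from X3, 2 from X4. No profitable deviation for Player 1.
Holding Player 1 at X1: Player 2 gets -5 from Y2 but could get 6 by switching to Y1. Player 2 has a profitable deviation.

No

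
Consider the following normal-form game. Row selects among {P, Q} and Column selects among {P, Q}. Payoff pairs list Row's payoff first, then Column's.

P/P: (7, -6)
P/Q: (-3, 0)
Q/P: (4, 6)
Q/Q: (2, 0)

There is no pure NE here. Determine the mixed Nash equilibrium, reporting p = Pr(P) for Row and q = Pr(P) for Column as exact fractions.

p = 1/2, q = 5/8

In a mixed NE each player is indifferent between their pure strategies, so the opponent's mix sets the indifference.
Column indifferent between P and Q: p·(-6) + (1−p)·6 = p·0 + (1−p)·0 ⟹ 6 + (-12)p = 0 + 0p ⟹ p = 1/2.
Row indifferent between P and Q: q·7 + (1−q)·(-3) = q·4 + (1−q)·2 ⟹ (-3) + 10q = 2 + 2q ⟹ q = 5/8.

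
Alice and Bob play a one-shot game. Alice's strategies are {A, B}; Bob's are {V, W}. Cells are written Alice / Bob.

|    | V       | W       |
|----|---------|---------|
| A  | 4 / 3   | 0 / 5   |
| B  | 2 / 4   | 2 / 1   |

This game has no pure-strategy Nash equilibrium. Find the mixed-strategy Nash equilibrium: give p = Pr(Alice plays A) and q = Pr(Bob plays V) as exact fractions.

Each player's mixing probability is pinned down by making the *other* player indifferent.
Bob indifferent between V and W: p·3 + (1−p)·4 = p·5 + (1−p)·1 ⟹ 4 + (-1)p = 1 + 4p ⟹ p = 3/5.
Alice indifferent between A and B: q·4 + (1−q)·0 = q·2 + (1−q)·2 ⟹ 0 + 4q = 2 + 0q ⟹ q = 1/2.

p = 3/5, q = 1/2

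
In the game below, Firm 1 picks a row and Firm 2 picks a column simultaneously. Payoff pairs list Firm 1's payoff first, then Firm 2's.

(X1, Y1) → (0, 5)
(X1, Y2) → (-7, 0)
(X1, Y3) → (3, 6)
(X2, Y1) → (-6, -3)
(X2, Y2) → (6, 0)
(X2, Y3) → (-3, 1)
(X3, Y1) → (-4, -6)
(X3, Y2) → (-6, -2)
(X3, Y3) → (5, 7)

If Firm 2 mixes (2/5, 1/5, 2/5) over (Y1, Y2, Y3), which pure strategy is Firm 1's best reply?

Firm 1's best reply maximizes expected payoff against the mix.
X1: (2/5)·0 + (1/5)·(-7) + (2/5)·3 = -1/5
X2: (2/5)·(-6) + (1/5)·6 + (2/5)·(-3) = -12/5
X3: (2/5)·(-4) + (1/5)·(-6) + (2/5)·5 = -4/5
Highest expected payoff is -1/5, from X1.

X1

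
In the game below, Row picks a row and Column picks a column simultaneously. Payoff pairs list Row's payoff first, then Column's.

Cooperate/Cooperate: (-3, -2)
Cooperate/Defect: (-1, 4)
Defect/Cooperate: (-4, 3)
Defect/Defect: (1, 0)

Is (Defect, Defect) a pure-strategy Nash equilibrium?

No

Holding Column at Defect: Row gets 1 from Defect, versus -1 from Cooperate. No profitable deviation for Row.
Holding Row at Defect: Column gets 0 from Defect but could get 3 by switching to Cooperate. Column has a profitable deviation.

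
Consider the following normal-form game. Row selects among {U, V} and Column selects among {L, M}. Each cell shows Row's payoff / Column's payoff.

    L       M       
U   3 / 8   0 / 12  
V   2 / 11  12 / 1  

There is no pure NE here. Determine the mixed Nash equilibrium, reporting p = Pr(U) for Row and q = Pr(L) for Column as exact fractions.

p = 5/7, q = 12/13

Each player's mixing probability is pinned down by making the *other* player indifferent.
Column indifferent between L and M: p·8 + (1−p)·11 = p·12 + (1−p)·1 ⟹ 11 + (-3)p = 1 + 11p ⟹ p = 5/7.
Row indifferent between U and V: q·3 + (1−q)·0 = q·2 + (1−q)·12 ⟹ 0 + 3q = 12 + (-10)q ⟹ q = 12/13.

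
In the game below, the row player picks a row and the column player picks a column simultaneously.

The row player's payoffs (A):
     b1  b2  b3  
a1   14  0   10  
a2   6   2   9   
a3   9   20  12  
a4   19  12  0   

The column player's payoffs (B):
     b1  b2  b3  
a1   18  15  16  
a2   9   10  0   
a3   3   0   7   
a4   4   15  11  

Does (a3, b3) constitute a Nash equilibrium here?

Yes

Holding the column player at b3: the row player gets 12 from a3, versus 10 from a1, 9 from a2, 0 from a4. No profitable deviation for the row player.
Holding the row player at a3: the column player gets 7 from b3, versus 3 from b1, 0 from b2. No profitable deviation for the column player either.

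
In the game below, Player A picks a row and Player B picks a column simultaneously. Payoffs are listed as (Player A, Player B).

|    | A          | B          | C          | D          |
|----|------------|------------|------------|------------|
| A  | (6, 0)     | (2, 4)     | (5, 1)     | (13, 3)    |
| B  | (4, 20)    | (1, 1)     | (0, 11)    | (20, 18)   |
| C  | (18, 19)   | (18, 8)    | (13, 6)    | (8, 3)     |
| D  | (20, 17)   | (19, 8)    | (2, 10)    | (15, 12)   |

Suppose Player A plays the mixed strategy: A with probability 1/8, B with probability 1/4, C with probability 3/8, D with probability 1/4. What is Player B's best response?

A

Player B's best reply maximizes expected payoff against the mix.
A: (1/8)·0 + (1/4)·20 + (3/8)·19 + (1/4)·17 = 131/8
B: (1/8)·4 + (1/4)·1 + (3/8)·8 + (1/4)·8 = 23/4
C: (1/8)·1 + (1/4)·11 + (3/8)·6 + (1/4)·10 = 61/8
D: (1/8)·3 + (1/4)·18 + (3/8)·3 + (1/4)·12 = 9
Highest expected payoff is 131/8, from A.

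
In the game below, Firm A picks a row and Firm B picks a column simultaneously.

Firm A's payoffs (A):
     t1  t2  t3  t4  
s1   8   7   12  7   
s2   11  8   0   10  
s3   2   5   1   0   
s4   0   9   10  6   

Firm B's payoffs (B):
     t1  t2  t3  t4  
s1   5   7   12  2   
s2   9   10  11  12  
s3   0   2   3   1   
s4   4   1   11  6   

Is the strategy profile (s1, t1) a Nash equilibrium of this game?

No

Holding Firm B at t1: Firm A gets 8 from s1 but could get 11 by switching to s2. Firm A has a profitable deviation.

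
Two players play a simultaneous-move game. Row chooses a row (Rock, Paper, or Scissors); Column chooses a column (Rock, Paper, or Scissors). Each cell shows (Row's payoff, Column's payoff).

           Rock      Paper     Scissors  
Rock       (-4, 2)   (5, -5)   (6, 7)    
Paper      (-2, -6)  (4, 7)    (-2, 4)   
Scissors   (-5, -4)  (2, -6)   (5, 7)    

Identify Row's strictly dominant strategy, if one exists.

No strictly dominant strategy

Check whether one of Row's strategies beats all alternatives regardless of what the opponent does.
Rock is not dominant: against Rock, Paper gives -2 > -4.
Paper is not dominant: against Paper, Rock gives 5 > 4.
Scissors is not dominant: against Rock, Rock gives -4 > -5.
No single strategy is best against every opponent action.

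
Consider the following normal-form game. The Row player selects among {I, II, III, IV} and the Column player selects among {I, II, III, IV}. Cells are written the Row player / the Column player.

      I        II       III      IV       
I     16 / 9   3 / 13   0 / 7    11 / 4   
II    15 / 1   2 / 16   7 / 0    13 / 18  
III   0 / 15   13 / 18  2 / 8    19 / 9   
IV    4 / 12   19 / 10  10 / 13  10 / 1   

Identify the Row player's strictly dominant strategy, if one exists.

Check whether one of the Row player's strategies beats all alternatives regardless of what the opponent does.
I is not dominant: against II, III gives 13 > 3.
II is not dominant: against I, I gives 16 > 15.
III is not dominant: against I, I gives 16 > 0.
IV is not dominant: against I, I gives 16 > 4.
No single strategy is best against every opponent action.

No strictly dominant strategy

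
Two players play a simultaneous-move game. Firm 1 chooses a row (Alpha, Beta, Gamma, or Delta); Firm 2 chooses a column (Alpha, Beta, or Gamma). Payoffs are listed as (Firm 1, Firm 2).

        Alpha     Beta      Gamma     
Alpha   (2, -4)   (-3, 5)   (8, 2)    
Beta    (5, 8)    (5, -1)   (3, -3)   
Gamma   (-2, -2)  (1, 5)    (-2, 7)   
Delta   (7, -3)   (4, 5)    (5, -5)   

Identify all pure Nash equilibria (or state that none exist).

None

Find each player's best response to every opponent strategy; NE are the intersections.
Firm 1's best responses — vs Alpha: Delta (payoff 7); vs Beta: Beta (payoff 5); vs Gamma: Alpha (payoff 8).
Firm 2's best responses — vs Alpha: Beta (payoff 5); vs Beta: Alpha (payoff 8); vs Gamma: Gamma (payoff 7); vs Delta: Beta (payoff 5).
No cell has both players best-responding. For instance, Firm 1's best reply to Gamma is Alpha, but against Alpha Firm 2 prefers Beta over Gamma.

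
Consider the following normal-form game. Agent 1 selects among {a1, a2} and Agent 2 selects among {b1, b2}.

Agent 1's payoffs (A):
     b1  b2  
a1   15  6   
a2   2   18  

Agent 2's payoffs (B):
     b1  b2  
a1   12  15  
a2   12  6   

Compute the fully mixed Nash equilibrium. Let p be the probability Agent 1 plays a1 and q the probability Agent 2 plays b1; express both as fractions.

p = 2/3, q = 12/25

Each player's mixing probability is pinned down by making the *other* player indifferent.
Agent 2 indifferent between b1 and b2: p·12 + (1−p)·12 = p·15 + (1−p)·6 ⟹ 12 + 0p = 6 + 9p ⟹ p = 2/3.
Agent 1 indifferent between a1 and a2: q·15 + (1−q)·6 = q·2 + (1−q)·18 ⟹ 6 + 9q = 18 + (-16)q ⟹ q = 12/25.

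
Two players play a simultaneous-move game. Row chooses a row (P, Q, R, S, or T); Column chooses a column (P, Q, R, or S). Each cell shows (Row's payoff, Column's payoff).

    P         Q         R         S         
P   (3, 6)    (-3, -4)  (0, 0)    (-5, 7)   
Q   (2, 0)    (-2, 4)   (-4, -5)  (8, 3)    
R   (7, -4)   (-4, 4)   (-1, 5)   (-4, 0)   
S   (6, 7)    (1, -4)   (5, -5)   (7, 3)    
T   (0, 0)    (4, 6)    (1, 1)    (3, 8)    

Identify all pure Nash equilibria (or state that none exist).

No pure-strategy Nash equilibrium

A profile is a Nash equilibrium when each player is best-responding to the other.
Row's best responses — vs P: R (payoff 7); vs Q: T (payoff 4); vs R: S (payoff 5); vs S: Q (payoff 8).
Column's best responses — vs P: S (payoff 7); vs Q: Q (payoff 4); vs R: R (payoff 5); vs S: P (payoff 7); vs T: S (payoff 8).
No cell has both players best-responding. For instance, Row's best reply to P is R, but against R Column prefers R over P.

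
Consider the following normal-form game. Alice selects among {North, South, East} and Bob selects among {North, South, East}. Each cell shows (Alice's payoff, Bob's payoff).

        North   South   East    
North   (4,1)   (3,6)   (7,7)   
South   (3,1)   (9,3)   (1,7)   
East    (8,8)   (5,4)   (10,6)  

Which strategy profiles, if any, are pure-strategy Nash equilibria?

(East, North)

Find each player's best response to every opponent strategy; NE are the intersections.
Alice's best responses — vs North: East (payoff 8); vs South: South (payoff 9); vs East: East (payoff 10).
Bob's best responses — vs North: East (payoff 7); vs South: East (payoff 7); vs East: North (payoff 8).
The only mutual best response is (East, North); neither player gains by switching there.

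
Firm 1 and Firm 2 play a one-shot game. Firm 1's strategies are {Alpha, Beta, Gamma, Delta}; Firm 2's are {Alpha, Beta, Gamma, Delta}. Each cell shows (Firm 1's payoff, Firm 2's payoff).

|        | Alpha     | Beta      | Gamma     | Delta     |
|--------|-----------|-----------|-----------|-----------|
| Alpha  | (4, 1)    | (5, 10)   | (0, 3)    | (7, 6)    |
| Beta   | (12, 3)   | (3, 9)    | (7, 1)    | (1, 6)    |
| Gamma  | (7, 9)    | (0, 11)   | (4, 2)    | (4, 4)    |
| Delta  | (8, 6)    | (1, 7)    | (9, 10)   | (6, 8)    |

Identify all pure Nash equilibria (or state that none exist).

(Alpha, Beta) and (Delta, Gamma)

A profile is a Nash equilibrium when each player is best-responding to the other.
Firm 1's best responses — vs Alpha: Beta (payoff 12); vs Beta: Alpha (payoff 5); vs Gamma: Delta (payoff 9); vs Delta: Alpha (payoff 7).
Firm 2's best responses — vs Alpha: Beta (payoff 10); vs Beta: Beta (payoff 9); vs Gamma: Beta (payoff 11); vs Delta: Gamma (payoff 10).
Mutual best responses occur at (Alpha, Beta) and (Delta, Gamma); at each, neither player gains by switching.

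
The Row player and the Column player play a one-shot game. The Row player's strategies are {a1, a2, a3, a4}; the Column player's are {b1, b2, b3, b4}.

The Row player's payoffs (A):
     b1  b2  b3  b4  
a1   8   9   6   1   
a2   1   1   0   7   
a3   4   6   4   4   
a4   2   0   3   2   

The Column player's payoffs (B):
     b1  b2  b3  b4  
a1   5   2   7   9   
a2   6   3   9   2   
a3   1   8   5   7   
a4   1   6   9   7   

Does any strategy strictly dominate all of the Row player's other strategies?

Check whether one of the Row player's strategies beats all alternatives regardless of what the opponent does.
a1 is not dominant: against b4, a2 gives 7 > 1.
a2 is not dominant: against b1, a1 gives 8 > 1.
a3 is not dominant: against b1, a1 gives 8 > 4.
a4 is not dominant: against b1, a1 gives 8 > 2.
No single strategy is best against every opponent action.

No strictly dominant strategy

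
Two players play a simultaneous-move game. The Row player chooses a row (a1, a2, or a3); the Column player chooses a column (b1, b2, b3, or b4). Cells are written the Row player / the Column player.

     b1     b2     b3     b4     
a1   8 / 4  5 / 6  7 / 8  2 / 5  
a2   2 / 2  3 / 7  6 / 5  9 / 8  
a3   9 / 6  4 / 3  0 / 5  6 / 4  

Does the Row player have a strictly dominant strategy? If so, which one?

No strictly dominant strategy

Check whether one of the Row player's strategies beats all alternatives regardless of what the opponent does.
a1 is not dominant: against b1, a3 gives 9 > 8.
a2 is not dominant: against b1, a1 gives 8 > 2.
a3 is not dominant: against b2, a1 gives 5 > 4.
No single strategy is best against every opponent action.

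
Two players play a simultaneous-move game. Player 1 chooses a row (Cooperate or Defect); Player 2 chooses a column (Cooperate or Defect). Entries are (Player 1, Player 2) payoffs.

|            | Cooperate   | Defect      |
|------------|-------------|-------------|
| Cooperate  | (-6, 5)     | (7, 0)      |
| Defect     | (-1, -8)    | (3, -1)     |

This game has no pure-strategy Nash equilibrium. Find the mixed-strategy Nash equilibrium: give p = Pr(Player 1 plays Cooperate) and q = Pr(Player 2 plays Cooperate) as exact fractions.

In a mixed NE each player is indifferent between their pure strategies, so the opponent's mix sets the indifference.
Player 2 indifferent between Cooperate and Defect: p·5 + (1−p)·(-8) = p·0 + (1−p)·(-1) ⟹ (-8) + 13p = (-1) + 1p ⟹ p = 7/12.
Player 1 indifferent between Cooperate and Defect: q·(-6) + (1−q)·7 = q·(-1) + (1−q)·3 ⟹ 7 + (-13)q = 3 + (-4)q ⟹ q = 4/9.

p = 7/12, q = 4/9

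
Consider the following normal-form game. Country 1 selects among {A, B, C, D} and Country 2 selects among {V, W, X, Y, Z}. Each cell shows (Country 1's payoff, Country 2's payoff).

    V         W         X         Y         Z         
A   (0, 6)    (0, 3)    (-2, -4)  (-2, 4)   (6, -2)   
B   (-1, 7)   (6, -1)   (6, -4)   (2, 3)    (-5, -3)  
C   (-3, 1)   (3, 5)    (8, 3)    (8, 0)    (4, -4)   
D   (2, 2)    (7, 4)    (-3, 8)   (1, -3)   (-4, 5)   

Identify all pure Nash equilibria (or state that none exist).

Check mutual best responses: a cell is a NE iff neither player can gain by unilaterally deviating.
Country 1's best responses — vs V: D (payoff 2); vs W: D (payoff 7); vs X: C (payoff 8); vs Y: C (payoff 8); vs Z: A (payoff 6).
Country 2's best responses — vs A: V (payoff 6); vs B: V (payoff 7); vs C: W (payoff 5); vs D: X (payoff 8).
No cell has both players best-responding. For instance, Country 1's best reply to V is D, but against D Country 2 prefers X over V.

No pure-strategy Nash equilibrium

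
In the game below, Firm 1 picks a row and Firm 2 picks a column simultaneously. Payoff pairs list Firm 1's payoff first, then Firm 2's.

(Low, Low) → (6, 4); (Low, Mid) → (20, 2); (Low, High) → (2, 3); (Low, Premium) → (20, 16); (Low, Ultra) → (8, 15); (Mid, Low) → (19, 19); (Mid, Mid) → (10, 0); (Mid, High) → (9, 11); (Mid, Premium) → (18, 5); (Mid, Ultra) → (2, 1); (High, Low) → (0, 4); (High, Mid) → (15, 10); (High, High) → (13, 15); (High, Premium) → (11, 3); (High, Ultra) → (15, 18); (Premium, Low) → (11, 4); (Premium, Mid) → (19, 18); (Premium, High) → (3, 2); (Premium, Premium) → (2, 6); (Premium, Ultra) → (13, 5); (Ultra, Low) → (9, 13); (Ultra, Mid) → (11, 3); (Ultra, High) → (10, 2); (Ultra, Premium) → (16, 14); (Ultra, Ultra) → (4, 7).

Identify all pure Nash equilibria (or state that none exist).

Find each player's best response to every opponent strategy; NE are the intersections.
Firm 1's best responses — vs Low: Mid (payoff 19); vs Mid: Low (payoff 20); vs High: High (payoff 13); vs Premium: Low (payoff 20); vs Ultra: High (payoff 15).
Firm 2's best responses — vs Low: Premium (payoff 16); vs Mid: Low (payoff 19); vs High: Ultra (payoff 18); vs Premium: Mid (payoff 18); vs Ultra: Premium (payoff 14).
Mutual best responses occur at (Low, Premium), (Mid, Low), and (High, Ultra); at each, neither player gains by switching.

(Low, Premium), (Mid, Low), and (High, Ultra)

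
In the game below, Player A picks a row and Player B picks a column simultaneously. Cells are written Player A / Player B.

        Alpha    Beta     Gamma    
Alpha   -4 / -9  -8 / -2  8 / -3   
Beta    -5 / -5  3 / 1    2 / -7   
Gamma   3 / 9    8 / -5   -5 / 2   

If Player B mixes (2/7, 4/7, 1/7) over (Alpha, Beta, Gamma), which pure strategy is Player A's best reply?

Gamma

Compute Player A's expected payoff from each pure strategy against the given mix.
Alpha: (2/7)·(-4) + (4/7)·(-8) + (1/7)·8 = -32/7
Beta: (2/7)·(-5) + (4/7)·3 + (1/7)·2 = 4/7
Gamma: (2/7)·3 + (4/7)·8 + (1/7)·(-5) = 33/7
Highest expected payoff is 33/7, from Gamma.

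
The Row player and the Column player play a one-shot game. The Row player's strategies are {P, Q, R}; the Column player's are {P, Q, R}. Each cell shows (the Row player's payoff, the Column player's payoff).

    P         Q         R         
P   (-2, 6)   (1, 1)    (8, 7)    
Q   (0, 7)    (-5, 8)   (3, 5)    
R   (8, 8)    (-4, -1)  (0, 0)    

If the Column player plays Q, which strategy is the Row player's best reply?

With the Column player fixed at Q, the Row player's payoffs are: P → 1, Q → -5, R → -4.
The maximum is 1, achieved by P.

P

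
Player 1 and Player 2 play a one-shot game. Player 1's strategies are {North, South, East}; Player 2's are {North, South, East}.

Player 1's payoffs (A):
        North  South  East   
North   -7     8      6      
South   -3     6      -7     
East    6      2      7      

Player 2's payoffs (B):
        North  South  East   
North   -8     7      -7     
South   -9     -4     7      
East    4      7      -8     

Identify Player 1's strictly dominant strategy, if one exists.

A strategy is strictly dominant if it gives Player 1 a strictly higher payoff than every other strategy, against every choice by the opponent.
North is not dominant: against North, South gives -3 > -7.
South is not dominant: against North, East gives 6 > -3.
East is not dominant: against South, North gives 8 > 2.
No single strategy is best against every opponent action.

No strictly dominant strategy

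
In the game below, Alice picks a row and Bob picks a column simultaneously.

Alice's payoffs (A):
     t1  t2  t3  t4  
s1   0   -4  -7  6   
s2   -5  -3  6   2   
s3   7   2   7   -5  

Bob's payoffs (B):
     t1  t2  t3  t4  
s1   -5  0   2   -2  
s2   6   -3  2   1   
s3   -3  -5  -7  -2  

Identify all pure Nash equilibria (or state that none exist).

None

Find each player's best response to every opponent strategy; NE are the intersections.
Alice's best responses — vs t1: s3 (payoff 7); vs t2: s3 (payoff 2); vs t3: s3 (payoff 7); vs t4: s1 (payoff 6).
Bob's best responses — vs s1: t3 (payoff 2); vs s2: t1 (payoff 6); vs s3: t4 (payoff -2).
No cell has both players best-responding. For instance, Alice's best reply to t2 is s3, but against s3 Bob prefers t4 over t2.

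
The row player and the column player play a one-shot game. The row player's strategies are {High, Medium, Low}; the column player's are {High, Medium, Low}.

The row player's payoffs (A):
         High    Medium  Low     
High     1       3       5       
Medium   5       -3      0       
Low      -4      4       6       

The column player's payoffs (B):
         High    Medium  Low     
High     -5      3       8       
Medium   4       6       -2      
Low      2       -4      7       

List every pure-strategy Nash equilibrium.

(Low, Low)

A profile is a Nash equilibrium when each player is best-responding to the other.
The row player's best responses — vs High: Medium (payoff 5); vs Medium: Low (payoff 4); vs Low: Low (payoff 6).
The column player's best responses — vs High: Low (payoff 8); vs Medium: Medium (payoff 6); vs Low: Low (payoff 7).
The only mutual best response is (Low, Low); neither player gains by switching there.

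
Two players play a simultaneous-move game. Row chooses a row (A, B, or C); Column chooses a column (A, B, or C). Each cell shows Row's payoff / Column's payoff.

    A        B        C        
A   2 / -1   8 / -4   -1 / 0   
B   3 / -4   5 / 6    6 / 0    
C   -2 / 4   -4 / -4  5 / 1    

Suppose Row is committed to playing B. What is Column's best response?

B

With Row fixed at B, Column's payoffs are: A → -4, B → 6, C → 0.
The maximum is 6, achieved by B.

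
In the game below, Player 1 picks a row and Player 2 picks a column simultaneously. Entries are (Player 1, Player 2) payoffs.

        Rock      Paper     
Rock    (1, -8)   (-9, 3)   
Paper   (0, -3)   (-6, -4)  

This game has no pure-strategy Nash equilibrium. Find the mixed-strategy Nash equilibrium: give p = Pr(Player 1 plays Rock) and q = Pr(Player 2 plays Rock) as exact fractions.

p = 1/12, q = 3/4

In a mixed NE each player is indifferent between their pure strategies, so the opponent's mix sets the indifference.
Player 2 indifferent between Rock and Paper: p·(-8) + (1−p)·(-3) = p·3 + (1−p)·(-4) ⟹ (-3) + (-5)p = (-4) + 7p ⟹ p = 1/12.
Player 1 indifferent between Rock and Paper: q·1 + (1−q)·(-9) = q·0 + (1−q)·(-6) ⟹ (-9) + 10q = (-6) + 6q ⟹ q = 3/4.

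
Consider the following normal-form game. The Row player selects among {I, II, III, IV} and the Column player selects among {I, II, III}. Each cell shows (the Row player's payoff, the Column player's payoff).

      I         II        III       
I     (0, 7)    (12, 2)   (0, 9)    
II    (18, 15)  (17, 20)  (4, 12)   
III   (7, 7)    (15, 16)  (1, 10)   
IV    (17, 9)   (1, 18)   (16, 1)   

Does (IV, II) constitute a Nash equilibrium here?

Holding the Column player at II: the Row player gets 1 from IV but could get 17 by switching to II. The Row player has a profitable deviation.

No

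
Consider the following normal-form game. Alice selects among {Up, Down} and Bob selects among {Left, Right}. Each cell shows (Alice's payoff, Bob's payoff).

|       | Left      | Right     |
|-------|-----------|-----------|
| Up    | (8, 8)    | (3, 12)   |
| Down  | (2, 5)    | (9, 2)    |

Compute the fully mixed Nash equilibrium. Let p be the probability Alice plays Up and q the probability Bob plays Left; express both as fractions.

In a mixed NE each player is indifferent between their pure strategies, so the opponent's mix sets the indifference.
Bob indifferent between Left and Right: p·8 + (1−p)·5 = p·12 + (1−p)·2 ⟹ 5 + 3p = 2 + 10p ⟹ p = 3/7.
Alice indifferent between Up and Down: q·8 + (1−q)·3 = q·2 + (1−q)·9 ⟹ 3 + 5q = 9 + (-7)q ⟹ q = 1/2.

p = 3/7, q = 1/2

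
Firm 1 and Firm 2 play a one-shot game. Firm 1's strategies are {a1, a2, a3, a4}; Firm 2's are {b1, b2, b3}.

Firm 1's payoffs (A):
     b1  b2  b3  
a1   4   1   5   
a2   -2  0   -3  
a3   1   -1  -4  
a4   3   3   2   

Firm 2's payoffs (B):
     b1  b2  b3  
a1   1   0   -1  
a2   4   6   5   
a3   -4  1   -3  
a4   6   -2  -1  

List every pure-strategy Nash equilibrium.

Find each player's best response to every opponent strategy; NE are the intersections.
Firm 1's best responses — vs b1: a1 (payoff 4); vs b2: a4 (payoff 3); vs b3: a1 (payoff 5).
Firm 2's best responses — vs a1: b1 (payoff 1); vs a2: b2 (payoff 6); vs a3: b2 (payoff 1); vs a4: b1 (payoff 6).
The only mutual best response is (a1, b1); neither player gains by switching there.

(a1, b1)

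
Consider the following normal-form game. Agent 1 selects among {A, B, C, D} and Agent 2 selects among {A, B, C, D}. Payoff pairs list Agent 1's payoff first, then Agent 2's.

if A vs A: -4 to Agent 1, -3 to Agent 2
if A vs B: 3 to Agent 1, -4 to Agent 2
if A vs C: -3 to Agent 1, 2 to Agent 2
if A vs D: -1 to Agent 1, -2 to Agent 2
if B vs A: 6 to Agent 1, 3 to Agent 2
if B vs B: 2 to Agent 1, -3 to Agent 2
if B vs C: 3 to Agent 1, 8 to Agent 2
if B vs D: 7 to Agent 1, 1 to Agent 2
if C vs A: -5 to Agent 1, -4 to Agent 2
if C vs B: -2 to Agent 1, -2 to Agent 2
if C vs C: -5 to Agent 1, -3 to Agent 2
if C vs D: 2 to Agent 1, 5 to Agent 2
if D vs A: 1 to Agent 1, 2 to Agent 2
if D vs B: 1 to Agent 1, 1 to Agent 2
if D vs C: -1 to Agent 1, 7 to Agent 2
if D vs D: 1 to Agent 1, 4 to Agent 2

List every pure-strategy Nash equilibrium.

(B, C)

Find each player's best response to every opponent strategy; NE are the intersections.
Agent 1's best responses — vs A: B (payoff 6); vs B: A (payoff 3); vs C: B (payoff 3); vs D: B (payoff 7).
Agent 2's best responses — vs A: C (payoff 2); vs B: C (payoff 8); vs C: D (payoff 5); vs D: C (payoff 7).
The only mutual best response is (B, C); neither player gains by switching there.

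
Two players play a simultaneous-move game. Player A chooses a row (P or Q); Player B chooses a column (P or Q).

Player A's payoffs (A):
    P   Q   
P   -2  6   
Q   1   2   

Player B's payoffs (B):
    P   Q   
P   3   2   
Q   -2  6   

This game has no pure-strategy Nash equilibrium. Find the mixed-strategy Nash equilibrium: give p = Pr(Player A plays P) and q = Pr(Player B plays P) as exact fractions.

In a mixed NE each player is indifferent between their pure strategies, so the opponent's mix sets the indifference.
Player B indifferent between P and Q: p·3 + (1−p)·(-2) = p·2 + (1−p)·6 ⟹ (-2) + 5p = 6 + (-4)p ⟹ p = 8/9.
Player A indifferent between P and Q: q·(-2) + (1−q)·6 = q·1 + (1−q)·2 ⟹ 6 + (-8)q = 2 + (-1)q ⟹ q = 4/7.

p = 8/9, q = 4/7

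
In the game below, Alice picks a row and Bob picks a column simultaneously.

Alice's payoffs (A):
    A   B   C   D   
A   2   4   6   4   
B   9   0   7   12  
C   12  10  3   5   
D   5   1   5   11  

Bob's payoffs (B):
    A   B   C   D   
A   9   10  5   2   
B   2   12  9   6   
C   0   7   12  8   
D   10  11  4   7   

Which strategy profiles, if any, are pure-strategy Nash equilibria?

No pure-strategy Nash equilibrium

A profile is a Nash equilibrium when each player is best-responding to the other.
Alice's best responses — vs A: C (payoff 12); vs B: C (payoff 10); vs C: B (payoff 7); vs D: B (payoff 12).
Bob's best responses — vs A: B (payoff 10); vs B: B (payoff 12); vs C: C (payoff 12); vs D: B (payoff 11).
No cell has both players best-responding. For instance, Alice's best reply to D is B, but against B Bob prefers B over D.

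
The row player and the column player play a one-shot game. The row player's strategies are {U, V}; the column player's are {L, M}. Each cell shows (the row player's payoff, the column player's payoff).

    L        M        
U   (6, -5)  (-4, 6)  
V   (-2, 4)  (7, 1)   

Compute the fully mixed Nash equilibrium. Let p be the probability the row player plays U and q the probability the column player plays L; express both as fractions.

Each player's mixing probability is pinned down by making the *other* player indifferent.
The column player indifferent between L and M: p·(-5) + (1−p)·4 = p·6 + (1−p)·1 ⟹ 4 + (-9)p = 1 + 5p ⟹ p = 3/14.
The row player indifferent between U and V: q·6 + (1−q)·(-4) = q·(-2) + (1−q)·7 ⟹ (-4) + 10q = 7 + (-9)q ⟹ q = 11/19.

p = 3/14, q = 11/19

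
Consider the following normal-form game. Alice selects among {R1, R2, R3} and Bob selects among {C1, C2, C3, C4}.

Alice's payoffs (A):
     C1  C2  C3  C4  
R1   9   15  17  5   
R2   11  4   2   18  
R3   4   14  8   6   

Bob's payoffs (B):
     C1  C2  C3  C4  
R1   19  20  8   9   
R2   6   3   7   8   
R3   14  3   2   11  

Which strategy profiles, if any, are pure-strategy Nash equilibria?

(R1, C2) and (R2, C4)

Find each player's best response to every opponent strategy; NE are the intersections.
Alice's best responses — vs C1: R2 (payoff 11); vs C2: R1 (payoff 15); vs C3: R1 (payoff 17); vs C4: R2 (payoff 18).
Bob's best responses — vs R1: C2 (payoff 20); vs R2: C4 (payoff 8); vs R3: C1 (payoff 14).
Mutual best responses occur at (R1, C2) and (R2, C4); at each, neither player gains by switching.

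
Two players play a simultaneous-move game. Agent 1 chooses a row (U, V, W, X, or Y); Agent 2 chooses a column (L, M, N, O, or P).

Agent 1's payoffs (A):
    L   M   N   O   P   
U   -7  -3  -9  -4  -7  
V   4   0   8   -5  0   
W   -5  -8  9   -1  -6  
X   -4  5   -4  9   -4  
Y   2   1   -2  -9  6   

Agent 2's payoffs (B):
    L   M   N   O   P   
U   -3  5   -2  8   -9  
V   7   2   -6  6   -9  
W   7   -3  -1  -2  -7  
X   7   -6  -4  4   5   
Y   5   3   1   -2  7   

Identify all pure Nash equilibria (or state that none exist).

Find each player's best response to every opponent strategy; NE are the intersections.
Agent 1's best responses — vs L: V (payoff 4); vs M: X (payoff 5); vs N: W (payoff 9); vs O: X (payoff 9); vs P: Y (payoff 6).
Agent 2's best responses — vs U: O (payoff 8); vs V: L (payoff 7); vs W: L (payoff 7); vs X: L (payoff 7); vs Y: P (payoff 7).
Mutual best responses occur at (V, L) and (Y, P); at each, neither player gains by switching.

(V, L) and (Y, P)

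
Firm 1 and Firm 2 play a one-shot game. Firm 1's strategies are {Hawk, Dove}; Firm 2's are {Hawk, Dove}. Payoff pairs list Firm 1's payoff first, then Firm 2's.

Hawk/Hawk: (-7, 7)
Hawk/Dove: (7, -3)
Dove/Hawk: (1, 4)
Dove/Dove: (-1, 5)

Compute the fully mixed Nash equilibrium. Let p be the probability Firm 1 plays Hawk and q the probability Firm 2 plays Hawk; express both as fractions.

In a mixed NE each player is indifferent between their pure strategies, so the opponent's mix sets the indifference.
Firm 2 indifferent between Hawk and Dove: p·7 + (1−p)·4 = p·(-3) + (1−p)·5 ⟹ 4 + 3p = 5 + (-8)p ⟹ p = 1/11.
Firm 1 indifferent between Hawk and Dove: q·(-7) + (1−q)·7 = q·1 + (1−q)·(-1) ⟹ 7 + (-14)q = (-1) + 2q ⟹ q = 1/2.

p = 1/11, q = 1/2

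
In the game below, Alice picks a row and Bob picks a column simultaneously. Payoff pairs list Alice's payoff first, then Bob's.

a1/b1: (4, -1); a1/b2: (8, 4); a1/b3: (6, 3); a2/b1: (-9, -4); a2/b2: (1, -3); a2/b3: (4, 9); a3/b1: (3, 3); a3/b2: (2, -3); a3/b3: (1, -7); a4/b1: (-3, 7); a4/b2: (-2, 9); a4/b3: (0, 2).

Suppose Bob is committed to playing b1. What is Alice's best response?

With Bob fixed at b1, Alice's payoffs are: a1 → 4, a2 → -9, a3 → 3, a4 → -3.
The maximum is 4, achieved by a1.

a1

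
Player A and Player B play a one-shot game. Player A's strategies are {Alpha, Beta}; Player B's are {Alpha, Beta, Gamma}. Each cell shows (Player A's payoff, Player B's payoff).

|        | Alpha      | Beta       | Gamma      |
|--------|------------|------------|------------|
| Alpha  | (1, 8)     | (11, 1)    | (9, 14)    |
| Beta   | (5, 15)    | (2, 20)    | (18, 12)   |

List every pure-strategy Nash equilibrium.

A profile is a Nash equilibrium when each player is best-responding to the other.
Player A's best responses — vs Alpha: Beta (payoff 5); vs Beta: Alpha (payoff 11); vs Gamma: Beta (payoff 18).
Player B's best responses — vs Alpha: Gamma (payoff 14); vs Beta: Beta (payoff 20).
No cell has both players best-responding. For instance, Player A's best reply to Beta is Alpha, but against Alpha Player B prefers Gamma over Beta.

None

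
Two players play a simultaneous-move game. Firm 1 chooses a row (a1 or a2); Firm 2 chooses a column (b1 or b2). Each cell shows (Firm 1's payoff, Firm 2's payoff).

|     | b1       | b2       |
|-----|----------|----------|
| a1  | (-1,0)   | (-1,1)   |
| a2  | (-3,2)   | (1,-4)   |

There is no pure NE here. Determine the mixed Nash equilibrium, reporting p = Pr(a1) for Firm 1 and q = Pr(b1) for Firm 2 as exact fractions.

Each player's mixing probability is pinned down by making the *other* player indifferent.
Firm 2 indifferent between b1 and b2: p·0 + (1−p)·2 = p·1 + (1−p)·(-4) ⟹ 2 + (-2)p = (-4) + 5p ⟹ p = 6/7.
Firm 1 indifferent between a1 and a2: q·(-1) + (1−q)·(-1) = q·(-3) + (1−q)·1 ⟹ (-1) + 0q = 1 + (-4)q ⟹ q = 1/2.

p = 6/7, q = 1/2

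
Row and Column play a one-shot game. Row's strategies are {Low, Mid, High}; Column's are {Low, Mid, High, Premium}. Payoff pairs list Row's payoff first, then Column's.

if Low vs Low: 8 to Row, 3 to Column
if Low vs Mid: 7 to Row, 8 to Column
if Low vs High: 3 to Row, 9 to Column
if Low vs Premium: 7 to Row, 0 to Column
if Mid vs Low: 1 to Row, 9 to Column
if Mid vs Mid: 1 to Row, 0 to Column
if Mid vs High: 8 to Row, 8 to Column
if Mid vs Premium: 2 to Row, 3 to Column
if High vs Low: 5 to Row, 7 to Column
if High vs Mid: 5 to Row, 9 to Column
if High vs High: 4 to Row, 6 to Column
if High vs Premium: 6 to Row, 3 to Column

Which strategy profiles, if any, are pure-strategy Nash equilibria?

Check mutual best responses: a cell is a NE iff neither player can gain by unilaterally deviating.
Row's best responses — vs Low: Low (payoff 8); vs Mid: Low (payoff 7); vs High: Mid (payoff 8); vs Premium: Low (payoff 7).
Column's best responses — vs Low: High (payoff 9); vs Mid: Low (payoff 9); vs High: Mid (payoff 9).
No cell has both players best-responding. For instance, Row's best reply to Mid is Low, but against Low Column prefers High over Mid.

No pure-strategy Nash equilibrium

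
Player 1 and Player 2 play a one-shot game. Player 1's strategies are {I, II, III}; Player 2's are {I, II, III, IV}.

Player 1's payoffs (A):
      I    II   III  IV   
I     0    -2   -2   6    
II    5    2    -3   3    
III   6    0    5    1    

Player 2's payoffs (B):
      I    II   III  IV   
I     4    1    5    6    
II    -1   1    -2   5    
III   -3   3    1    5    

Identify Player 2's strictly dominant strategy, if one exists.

Check whether one of Player 2's strategies beats all alternatives regardless of what the opponent does.
IV strictly dominates: vs I: 6 > each of {4, 1, 5}; vs II: 5 > each of {-1, 1, -2}; vs III: 5 > each of {-3, 3, 1}.

IV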